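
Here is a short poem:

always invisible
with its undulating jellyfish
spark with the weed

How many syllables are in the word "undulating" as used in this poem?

4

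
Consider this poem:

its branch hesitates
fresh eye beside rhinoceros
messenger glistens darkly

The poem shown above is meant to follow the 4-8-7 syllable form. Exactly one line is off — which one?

Line 1: its (1), branch (1), hesitates (3) → 5 (expected 4)
Line 2: fresh (1), eye (1), beside (2), rhinoceros (4) → 8 ✓
Line 3: messenger (3), glistens (2), darkly (2) → 7 ✓

The first line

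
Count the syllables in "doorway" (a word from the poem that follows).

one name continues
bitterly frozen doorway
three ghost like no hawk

2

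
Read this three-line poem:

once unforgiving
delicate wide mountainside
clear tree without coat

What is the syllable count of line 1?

5

Line 1: once (1), unforgiving (4) → 5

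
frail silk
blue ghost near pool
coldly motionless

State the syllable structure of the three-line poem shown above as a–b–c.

Line 1: frail(1) + silk(1) = 2
Line 2: blue(1) + ghost(1) + near(1) + pool(1) = 4
Line 3: coldly(2) + motionless(3) = 5

2–4–5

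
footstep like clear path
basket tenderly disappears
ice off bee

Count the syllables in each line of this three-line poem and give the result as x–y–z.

Line 1: "footstep like clear path": 2+1+1+1 = 5
Line 2: "basket tenderly disappears": 2+3+3 = 8
Line 3: "ice off bee": 1+1+1 = 3

5–8–3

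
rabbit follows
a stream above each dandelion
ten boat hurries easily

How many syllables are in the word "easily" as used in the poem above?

3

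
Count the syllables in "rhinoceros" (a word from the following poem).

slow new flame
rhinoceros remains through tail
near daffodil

"rhinoceros" has 4 syllables.

4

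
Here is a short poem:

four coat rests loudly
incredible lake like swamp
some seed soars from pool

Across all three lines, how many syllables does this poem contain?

Line 1: four (1), coat (1), rests (1), loudly (2) → 5
Line 2: incredible (4), lake (1), like (1), swamp (1) → 7
Line 3: some (1), seed (1), soars (1), from (1), pool (1) → 5
Total: 5 + 7 + 5 = 17

17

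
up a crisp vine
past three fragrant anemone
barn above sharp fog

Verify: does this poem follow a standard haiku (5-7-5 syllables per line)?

Line 1: "up a crisp vine": 1+1+1+1 = 4 (expected 5)
Line 2: "past three fragrant anemone": 1+1+2+4 = 8 (expected 7)
Line 3: "barn above sharp fog": 1+2+1+1 = 5 ✓

No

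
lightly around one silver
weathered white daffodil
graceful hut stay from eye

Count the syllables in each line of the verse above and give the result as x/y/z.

7/6/6

Line 1: lightly(2) + around(2) + one(1) + silver(2) = 7
Line 2: weathered(2) + white(1) + daffodil(3) = 6
Line 3: graceful(2) + hut(1) + stay(1) + from(1) + eye(1) = 6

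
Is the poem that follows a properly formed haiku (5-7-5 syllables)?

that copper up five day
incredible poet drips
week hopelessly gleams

No

Line 1: that(1) + copper(2) + up(1) + five(1) + day(1) = 6 (expected 5)
Line 2: incredible(4) + poet(2) + drips(1) = 7 ✓
Line 3: week(1) + hopelessly(3) + gleams(1) = 5 ✓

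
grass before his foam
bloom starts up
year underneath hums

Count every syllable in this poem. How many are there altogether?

Line 1: grass (1), before (2), his (1), foam (1) → 5
Line 2: bloom (1), starts (1), up (1) → 3
Line 3: year (1), underneath (3), hums (1) → 5
Total: 5 + 3 + 5 = 13

13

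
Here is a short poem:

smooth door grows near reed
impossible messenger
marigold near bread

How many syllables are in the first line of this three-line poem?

5

The first line: smooth(1) + door(1) + grows(1) + near(1) + reed(1) = 5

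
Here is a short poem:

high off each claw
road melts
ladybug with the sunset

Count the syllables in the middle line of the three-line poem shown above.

The middle line: "road melts": 1+1 = 2

2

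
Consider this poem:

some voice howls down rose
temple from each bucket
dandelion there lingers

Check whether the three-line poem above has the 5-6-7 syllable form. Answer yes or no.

Yes

Line 1: some (1), voice (1), howls (1), down (1), rose (1) → 5 ✓
Line 2: temple (2), from (1), each (1), bucket (2) → 6 ✓
Line 3: dandelion (4), there (1), lingers (2) → 7 ✓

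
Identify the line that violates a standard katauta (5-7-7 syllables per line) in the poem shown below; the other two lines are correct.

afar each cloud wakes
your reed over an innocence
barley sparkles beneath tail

The second line

Line 1: afar (2), each (1), cloud (1), wakes (1) → 5 ✓
Line 2: your (1), reed (1), over (2), an (1), innocence (3) → 8 (expected 7)
Line 3: barley (2), sparkles (2), beneath (2), tail (1) → 7 ✓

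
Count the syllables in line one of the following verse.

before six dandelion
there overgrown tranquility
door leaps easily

7

Line one: before (2), six (1), dandelion (4) → 7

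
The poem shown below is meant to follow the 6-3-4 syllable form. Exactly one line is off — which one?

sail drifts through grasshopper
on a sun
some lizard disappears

Line 1: "sail drifts through grasshopper": 1+1+1+3 = 6 ✓
Line 2: "on a sun": 1+1+1 = 3 ✓
Line 3: "some lizard disappears": 1+2+3 = 6 (expected 4)

Line 3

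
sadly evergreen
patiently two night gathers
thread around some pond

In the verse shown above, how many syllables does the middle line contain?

The middle line: patiently (3), two (1), night (1), gathers (2) → 7

7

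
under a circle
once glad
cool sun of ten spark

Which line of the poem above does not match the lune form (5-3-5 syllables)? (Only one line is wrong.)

Line 1: "under a circle": 2+1+2 = 5 ✓
Line 2: "once glad": 1+1 = 2 (expected 3)
Line 3: "cool sun of ten spark": 1+1+1+1+1 = 5 ✓

The second line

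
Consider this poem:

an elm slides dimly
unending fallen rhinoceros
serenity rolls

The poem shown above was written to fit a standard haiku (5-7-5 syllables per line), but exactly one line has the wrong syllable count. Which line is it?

The second line

Line 1: "an elm slides dimly": 1+1+1+2 = 5 ✓
Line 2: "unending fallen rhinoceros": 3+2+4 = 9 (expected 7)
Line 3: "serenity rolls": 4+1 = 5 ✓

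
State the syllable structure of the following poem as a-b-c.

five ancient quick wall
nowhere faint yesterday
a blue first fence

5-6-4

Line 1: five(1) + ancient(2) + quick(1) + wall(1) = 5
Line 2: nowhere(2) + faint(1) + yesterday(3) = 6
Line 3: a(1) + blue(1) + first(1) + fence(1) = 4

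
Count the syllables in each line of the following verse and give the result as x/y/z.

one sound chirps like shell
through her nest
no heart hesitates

5/3/5

Line 1: one (1), sound (1), chirps (1), like (1), shell (1) → 5
Line 2: through (1), her (1), nest (1) → 3
Line 3: no (1), heart (1), hesitates (3) → 5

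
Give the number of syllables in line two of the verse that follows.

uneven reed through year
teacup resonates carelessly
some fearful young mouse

8

Line two: "teacup resonates carelessly": 2+3+3 = 8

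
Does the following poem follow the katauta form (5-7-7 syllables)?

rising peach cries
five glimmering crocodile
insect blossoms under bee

Line 1: rising (2), peach (1), cries (1) → 4 (expected 5)
Line 2: five (1), glimmering (3), crocodile (3) → 7 ✓
Line 3: insect (2), blossoms (2), under (2), bee (1) → 7 ✓

No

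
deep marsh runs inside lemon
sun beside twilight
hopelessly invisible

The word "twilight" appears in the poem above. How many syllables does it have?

2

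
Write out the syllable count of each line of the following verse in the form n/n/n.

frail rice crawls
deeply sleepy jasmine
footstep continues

3/6/5

Line 1: "frail rice crawls": 1+1+1 = 3
Line 2: "deeply sleepy jasmine": 2+2+2 = 6
Line 3: "footstep continues": 2+3 = 5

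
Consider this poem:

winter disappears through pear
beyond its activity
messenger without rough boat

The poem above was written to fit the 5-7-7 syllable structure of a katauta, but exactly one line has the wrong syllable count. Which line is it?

Line 1: "winter disappears through pear": 2+3+1+1 = 7 (expected 5)
Line 2: "beyond its activity": 2+1+4 = 7 ✓
Line 3: "messenger without rough boat": 3+2+1+1 = 7 ✓

Line 1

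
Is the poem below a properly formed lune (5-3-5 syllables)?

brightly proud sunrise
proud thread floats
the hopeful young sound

Yes

Line 1: brightly(2) + proud(1) + sunrise(2) = 5 ✓
Line 2: proud(1) + thread(1) + floats(1) = 3 ✓
Line 3: the(1) + hopeful(2) + young(1) + sound(1) = 5 ✓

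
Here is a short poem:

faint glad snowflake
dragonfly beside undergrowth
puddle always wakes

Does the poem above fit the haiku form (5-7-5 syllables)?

No

Line 1: faint(1) + glad(1) + snowflake(2) = 4 (expected 5)
Line 2: dragonfly(3) + beside(2) + undergrowth(3) = 8 (expected 7)
Line 3: puddle(2) + always(2) + wakes(1) = 5 ✓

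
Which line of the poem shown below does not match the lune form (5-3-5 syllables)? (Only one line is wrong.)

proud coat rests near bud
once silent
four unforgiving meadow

Line 3

Line 1: "proud coat rests near bud": 1+1+1+1+1 = 5 ✓
Line 2: "once silent": 1+2 = 3 ✓
Line 3: "four unforgiving meadow": 1+4+2 = 7 (expected 5)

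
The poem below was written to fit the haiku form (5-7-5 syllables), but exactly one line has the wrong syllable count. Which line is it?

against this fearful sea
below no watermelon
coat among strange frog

Line 1: "against this fearful sea": 2+1+2+1 = 6 (expected 5)
Line 2: "below no watermelon": 2+1+4 = 7 ✓
Line 3: "coat among strange frog": 1+2+1+1 = 5 ✓

The first line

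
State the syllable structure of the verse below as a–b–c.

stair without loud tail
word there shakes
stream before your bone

5–3–5

Line 1: stair(1) + without(2) + loud(1) + tail(1) = 5
Line 2: word(1) + there(1) + shakes(1) = 3
Line 3: stream(1) + before(2) + your(1) + bone(1) = 5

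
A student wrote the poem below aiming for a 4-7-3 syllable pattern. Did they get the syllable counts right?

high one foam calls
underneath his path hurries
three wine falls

Line 1: high(1) + one(1) + foam(1) + calls(1) = 4 ✓
Line 2: underneath(3) + his(1) + path(1) + hurries(2) = 7 ✓
Line 3: three(1) + wine(1) + falls(1) = 3 ✓

Yes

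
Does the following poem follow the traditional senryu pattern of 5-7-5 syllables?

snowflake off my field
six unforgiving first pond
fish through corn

Line 1: snowflake(2) + off(1) + my(1) + field(1) = 5 ✓
Line 2: six(1) + unforgiving(4) + first(1) + pond(1) = 7 ✓
Line 3: fish(1) + through(1) + corn(1) = 3 (expected 5)

No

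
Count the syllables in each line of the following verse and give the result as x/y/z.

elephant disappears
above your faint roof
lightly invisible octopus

6/5/9

Line 1: elephant (3), disappears (3) → 6
Line 2: above (2), your (1), faint (1), roof (1) → 5
Line 3: lightly (2), invisible (4), octopus (3) → 9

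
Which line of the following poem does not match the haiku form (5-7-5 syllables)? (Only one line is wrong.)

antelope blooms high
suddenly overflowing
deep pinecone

Line 3

Line 1: antelope (3), blooms (1), high (1) → 5 ✓
Line 2: suddenly (3), overflowing (4) → 7 ✓
Line 3: deep (1), pinecone (2) → 3 (expected 5)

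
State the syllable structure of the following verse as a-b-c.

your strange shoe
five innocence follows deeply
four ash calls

Line 1: your (1), strange (1), shoe (1) → 3
Line 2: five (1), innocence (3), follows (2), deeply (2) → 8
Line 3: four (1), ash (1), calls (1) → 3

3-8-3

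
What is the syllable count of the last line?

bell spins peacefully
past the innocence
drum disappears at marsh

The last line: drum (1), disappears (3), at (1), marsh (1) → 6

6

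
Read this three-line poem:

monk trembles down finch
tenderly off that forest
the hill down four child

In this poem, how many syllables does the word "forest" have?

"forest" has 2 syllables.

2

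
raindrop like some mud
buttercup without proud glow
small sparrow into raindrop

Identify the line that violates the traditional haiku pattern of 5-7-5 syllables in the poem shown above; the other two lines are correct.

Line 3

Line 1: "raindrop like some mud": 2+1+1+1 = 5 ✓
Line 2: "buttercup without proud glow": 3+2+1+1 = 7 ✓
Line 3: "small sparrow into raindrop": 1+2+2+2 = 7 (expected 5)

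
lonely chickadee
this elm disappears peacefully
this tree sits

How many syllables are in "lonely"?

2

"lonely" has 2 syllables.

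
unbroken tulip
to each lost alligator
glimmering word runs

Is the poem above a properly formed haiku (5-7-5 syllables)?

Line 1: "unbroken tulip": 3+2 = 5 ✓
Line 2: "to each lost alligator": 1+1+1+4 = 7 ✓
Line 3: "glimmering word runs": 3+1+1 = 5 ✓

Yes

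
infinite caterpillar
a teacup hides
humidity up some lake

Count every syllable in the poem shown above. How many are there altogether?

18

Line 1: infinite (3), caterpillar (4) → 7
Line 2: a (1), teacup (2), hides (1) → 4
Line 3: humidity (4), up (1), some (1), lake (1) → 7
Total: 7 + 4 + 7 = 18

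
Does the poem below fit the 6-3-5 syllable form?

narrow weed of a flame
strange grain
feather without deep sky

No

Line 1: narrow (2), weed (1), of (1), a (1), flame (1) → 6 ✓
Line 2: strange (1), grain (1) → 2 (expected 3)
Line 3: feather (2), without (2), deep (1), sky (1) → 6 (expected 5)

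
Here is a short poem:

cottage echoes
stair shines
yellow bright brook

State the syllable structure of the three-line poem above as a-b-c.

Line 1: cottage (2), echoes (2) → 4
Line 2: stair (1), shines (1) → 2
Line 3: yellow (2), bright (1), brook (1) → 4

4-2-4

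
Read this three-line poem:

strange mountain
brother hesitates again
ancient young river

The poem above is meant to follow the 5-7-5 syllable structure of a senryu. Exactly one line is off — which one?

Line 1: strange(1) + mountain(2) = 3 (expected 5)
Line 2: brother(2) + hesitates(3) + again(2) = 7 ✓
Line 3: ancient(2) + young(1) + river(2) = 5 ✓

Line 1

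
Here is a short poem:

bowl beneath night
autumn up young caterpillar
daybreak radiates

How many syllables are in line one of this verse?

Line one: "bowl beneath night": 1+2+1 = 4

4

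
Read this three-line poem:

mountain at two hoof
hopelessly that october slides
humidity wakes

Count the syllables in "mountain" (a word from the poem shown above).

"mountain" has 2 syllables.

2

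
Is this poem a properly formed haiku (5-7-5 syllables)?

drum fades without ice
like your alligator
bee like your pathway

No

Line 1: drum (1), fades (1), without (2), ice (1) → 5 ✓
Line 2: like (1), your (1), alligator (4) → 6 (expected 7)
Line 3: bee (1), like (1), your (1), pathway (2) → 5 ✓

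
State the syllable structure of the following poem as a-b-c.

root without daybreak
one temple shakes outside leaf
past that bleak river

5-7-5

Line 1: root (1), without (2), daybreak (2) → 5
Line 2: one (1), temple (2), shakes (1), outside (2), leaf (1) → 7
Line 3: past (1), that (1), bleak (1), river (2) → 5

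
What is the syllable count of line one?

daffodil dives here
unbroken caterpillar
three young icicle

Line one: "daffodil dives here": 3+1+1 = 5

5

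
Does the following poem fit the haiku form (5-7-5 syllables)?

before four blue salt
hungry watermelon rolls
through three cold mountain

Line 1: "before four blue salt": 2+1+1+1 = 5 ✓
Line 2: "hungry watermelon rolls": 2+4+1 = 7 ✓
Line 3: "through three cold mountain": 1+1+1+2 = 5 ✓

Yes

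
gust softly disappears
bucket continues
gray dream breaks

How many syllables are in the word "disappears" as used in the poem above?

3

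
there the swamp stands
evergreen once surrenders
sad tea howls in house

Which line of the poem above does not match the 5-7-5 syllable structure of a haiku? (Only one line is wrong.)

Line 1: there (1), the (1), swamp (1), stands (1) → 4 (expected 5)
Line 2: evergreen (3), once (1), surrenders (3) → 7 ✓
Line 3: sad (1), tea (1), howls (1), in (1), house (1) → 5 ✓

Line 1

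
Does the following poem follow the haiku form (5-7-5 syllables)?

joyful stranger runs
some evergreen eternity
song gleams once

Line 1: "joyful stranger runs": 2+2+1 = 5 ✓
Line 2: "some evergreen eternity": 1+3+4 = 8 (expected 7)
Line 3: "song gleams once": 1+1+1 = 3 (expected 5)

No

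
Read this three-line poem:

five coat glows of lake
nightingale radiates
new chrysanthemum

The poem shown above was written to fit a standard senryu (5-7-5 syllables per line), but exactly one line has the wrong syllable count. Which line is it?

Line 1: five(1) + coat(1) + glows(1) + of(1) + lake(1) = 5 ✓
Line 2: nightingale(3) + radiates(3) = 6 (expected 7)
Line 3: new(1) + chrysanthemum(4) = 5 ✓

The second line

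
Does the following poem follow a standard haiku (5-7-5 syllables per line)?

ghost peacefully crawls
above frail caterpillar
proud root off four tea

Yes

Line 1: "ghost peacefully crawls": 1+3+1 = 5 ✓
Line 2: "above frail caterpillar": 2+1+4 = 7 ✓
Line 3: "proud root off four tea": 1+1+1+1+1 = 5 ✓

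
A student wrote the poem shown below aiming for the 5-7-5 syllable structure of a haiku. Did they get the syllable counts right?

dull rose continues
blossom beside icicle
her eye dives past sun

Line 1: "dull rose continues": 1+1+3 = 5 ✓
Line 2: "blossom beside icicle": 2+2+3 = 7 ✓
Line 3: "her eye dives past sun": 1+1+1+1+1 = 5 ✓

Yes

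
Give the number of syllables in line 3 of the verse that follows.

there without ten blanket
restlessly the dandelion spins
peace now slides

3

Line 3: peace(1) + now(1) + slides(1) = 3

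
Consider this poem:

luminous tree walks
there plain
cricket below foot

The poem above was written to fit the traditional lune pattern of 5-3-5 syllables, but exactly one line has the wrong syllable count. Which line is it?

Line 1: luminous (3), tree (1), walks (1) → 5 ✓
Line 2: there (1), plain (1) → 2 (expected 3)
Line 3: cricket (2), below (2), foot (1) → 5 ✓

Line 2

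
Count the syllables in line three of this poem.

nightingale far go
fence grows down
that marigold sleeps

5

Line three: "that marigold sleeps": 1+3+1 = 5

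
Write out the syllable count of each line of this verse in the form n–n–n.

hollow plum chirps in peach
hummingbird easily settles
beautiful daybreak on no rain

Line 1: hollow (2), plum (1), chirps (1), in (1), peach (1) → 6
Line 2: hummingbird (3), easily (3), settles (2) → 8
Line 3: beautiful (3), daybreak (2), on (1), no (1), rain (1) → 8

6–8–8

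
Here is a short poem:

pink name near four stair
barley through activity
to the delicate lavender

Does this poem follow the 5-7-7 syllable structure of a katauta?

No

Line 1: pink (1), name (1), near (1), four (1), stair (1) → 5 ✓
Line 2: barley (2), through (1), activity (4) → 7 ✓
Line 3: to (1), the (1), delicate (3), lavender (3) → 8 (expected 7)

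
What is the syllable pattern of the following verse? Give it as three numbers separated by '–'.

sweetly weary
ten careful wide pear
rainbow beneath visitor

4–5–7

Line 1: "sweetly weary": 2+2 = 4
Line 2: "ten careful wide pear": 1+2+1+1 = 5
Line 3: "rainbow beneath visitor": 2+2+3 = 7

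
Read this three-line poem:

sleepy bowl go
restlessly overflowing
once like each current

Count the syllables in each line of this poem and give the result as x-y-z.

4-7-5

Line 1: sleepy(2) + bowl(1) + go(1) = 4
Line 2: restlessly(3) + overflowing(4) = 7
Line 3: once(1) + like(1) + each(1) + current(2) = 5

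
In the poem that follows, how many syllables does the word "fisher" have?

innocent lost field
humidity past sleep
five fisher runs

"fisher" has 2 syllables.

2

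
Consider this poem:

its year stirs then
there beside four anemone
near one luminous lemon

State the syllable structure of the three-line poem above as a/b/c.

4/8/7

Line 1: its (1), year (1), stirs (1), then (1) → 4
Line 2: there (1), beside (2), four (1), anemone (4) → 8
Line 3: near (1), one (1), luminous (3), lemon (2) → 7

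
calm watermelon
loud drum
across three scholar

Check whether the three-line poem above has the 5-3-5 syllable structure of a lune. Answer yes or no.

Line 1: "calm watermelon": 1+4 = 5 ✓
Line 2: "loud drum": 1+1 = 2 (expected 3)
Line 3: "across three scholar": 2+1+2 = 5 ✓

No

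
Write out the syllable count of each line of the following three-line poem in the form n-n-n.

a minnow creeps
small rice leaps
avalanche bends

4-3-4

Line 1: a(1) + minnow(2) + creeps(1) = 4
Line 2: small(1) + rice(1) + leaps(1) = 3
Line 3: avalanche(3) + bends(1) = 4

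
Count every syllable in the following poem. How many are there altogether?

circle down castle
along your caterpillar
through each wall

15

Line 1: circle (2), down (1), castle (2) → 5
Line 2: along (2), your (1), caterpillar (4) → 7
Line 3: through (1), each (1), wall (1) → 3
Total: 5 + 7 + 3 = 15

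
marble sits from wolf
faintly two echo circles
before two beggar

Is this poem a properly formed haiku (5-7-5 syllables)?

Yes

Line 1: "marble sits from wolf": 2+1+1+1 = 5 ✓
Line 2: "faintly two echo circles": 2+1+2+2 = 7 ✓
Line 3: "before two beggar": 2+1+2 = 5 ✓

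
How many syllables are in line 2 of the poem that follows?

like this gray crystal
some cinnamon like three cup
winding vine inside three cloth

7

Line 2: some (1), cinnamon (3), like (1), three (1), cup (1) → 7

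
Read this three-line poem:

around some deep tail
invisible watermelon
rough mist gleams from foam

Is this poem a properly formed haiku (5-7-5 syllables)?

Line 1: around (2), some (1), deep (1), tail (1) → 5 ✓
Line 2: invisible (4), watermelon (4) → 8 (expected 7)
Line 3: rough (1), mist (1), gleams (1), from (1), foam (1) → 5 ✓

No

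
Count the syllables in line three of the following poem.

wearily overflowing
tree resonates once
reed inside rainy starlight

Line three: reed(1) + inside(2) + rainy(2) + starlight(2) = 7

7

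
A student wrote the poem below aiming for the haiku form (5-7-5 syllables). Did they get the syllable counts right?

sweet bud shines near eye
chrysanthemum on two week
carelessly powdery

Line 1: sweet(1) + bud(1) + shines(1) + near(1) + eye(1) = 5 ✓
Line 2: chrysanthemum(4) + on(1) + two(1) + week(1) = 7 ✓
Line 3: carelessly(3) + powdery(3) = 6 (expected 5)

No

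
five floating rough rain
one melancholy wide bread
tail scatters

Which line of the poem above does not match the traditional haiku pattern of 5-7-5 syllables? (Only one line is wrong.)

The third line

Line 1: "five floating rough rain": 1+2+1+1 = 5 ✓
Line 2: "one melancholy wide bread": 1+4+1+1 = 7 ✓
Line 3: "tail scatters": 1+2 = 3 (expected 5)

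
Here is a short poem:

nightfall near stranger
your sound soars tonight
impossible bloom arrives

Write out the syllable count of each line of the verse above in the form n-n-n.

Line 1: nightfall (2), near (1), stranger (2) → 5
Line 2: your (1), sound (1), soars (1), tonight (2) → 5
Line 3: impossible (4), bloom (1), arrives (2) → 7

5-5-7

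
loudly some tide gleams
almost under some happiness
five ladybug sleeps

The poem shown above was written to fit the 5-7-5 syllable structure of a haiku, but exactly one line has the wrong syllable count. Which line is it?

Line 1: loudly (2), some (1), tide (1), gleams (1) → 5 ✓
Line 2: almost (2), under (2), some (1), happiness (3) → 8 (expected 7)
Line 3: five (1), ladybug (3), sleeps (1) → 5 ✓

The second line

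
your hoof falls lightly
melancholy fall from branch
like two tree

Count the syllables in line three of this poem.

3

Line three: like(1) + two(1) + tree(1) = 3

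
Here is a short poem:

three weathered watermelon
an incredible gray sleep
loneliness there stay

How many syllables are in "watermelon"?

4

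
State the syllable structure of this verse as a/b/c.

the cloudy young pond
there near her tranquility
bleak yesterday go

5/7/5

Line 1: the (1), cloudy (2), young (1), pond (1) → 5
Line 2: there (1), near (1), her (1), tranquility (4) → 7
Line 3: bleak (1), yesterday (3), go (1) → 5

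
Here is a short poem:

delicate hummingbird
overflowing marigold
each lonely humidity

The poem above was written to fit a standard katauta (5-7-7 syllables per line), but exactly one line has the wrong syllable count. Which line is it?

Line 1

Line 1: delicate (3), hummingbird (3) → 6 (expected 5)
Line 2: overflowing (4), marigold (3) → 7 ✓
Line 3: each (1), lonely (2), humidity (4) → 7 ✓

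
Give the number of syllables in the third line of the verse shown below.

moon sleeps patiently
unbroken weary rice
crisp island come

The third line: "crisp island come": 1+2+1 = 4

4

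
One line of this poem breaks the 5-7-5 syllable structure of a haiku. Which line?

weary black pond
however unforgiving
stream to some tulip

Line 1: weary (2), black (1), pond (1) → 4 (expected 5)
Line 2: however (3), unforgiving (4) → 7 ✓
Line 3: stream (1), to (1), some (1), tulip (2) → 5 ✓

The first line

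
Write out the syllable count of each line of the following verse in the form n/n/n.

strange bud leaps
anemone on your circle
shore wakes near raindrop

3/8/5

Line 1: strange(1) + bud(1) + leaps(1) = 3
Line 2: anemone(4) + on(1) + your(1) + circle(2) = 8
Line 3: shore(1) + wakes(1) + near(1) + raindrop(2) = 5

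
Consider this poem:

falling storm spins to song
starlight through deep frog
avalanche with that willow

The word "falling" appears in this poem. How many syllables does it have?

2

"falling" has 2 syllables.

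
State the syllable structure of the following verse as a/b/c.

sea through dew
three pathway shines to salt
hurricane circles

Line 1: sea(1) + through(1) + dew(1) = 3
Line 2: three(1) + pathway(2) + shines(1) + to(1) + salt(1) = 6
Line 3: hurricane(3) + circles(2) = 5

3/6/5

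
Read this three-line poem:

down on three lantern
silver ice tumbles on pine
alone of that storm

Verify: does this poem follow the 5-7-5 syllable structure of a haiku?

Line 1: down (1), on (1), three (1), lantern (2) → 5 ✓
Line 2: silver (2), ice (1), tumbles (2), on (1), pine (1) → 7 ✓
Line 3: alone (2), of (1), that (1), storm (1) → 5 ✓

Yes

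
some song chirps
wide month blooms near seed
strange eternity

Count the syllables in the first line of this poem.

The first line: "some song chirps": 1+1+1 = 3

3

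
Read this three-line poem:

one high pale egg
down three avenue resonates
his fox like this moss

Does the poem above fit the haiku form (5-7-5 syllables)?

Line 1: one(1) + high(1) + pale(1) + egg(1) = 4 (expected 5)
Line 2: down(1) + three(1) + avenue(3) + resonates(3) = 8 (expected 7)
Line 3: his(1) + fox(1) + like(1) + this(1) + moss(1) = 5 ✓

No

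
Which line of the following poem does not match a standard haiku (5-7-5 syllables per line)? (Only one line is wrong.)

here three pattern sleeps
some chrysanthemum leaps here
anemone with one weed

The third line

Line 1: here(1) + three(1) + pattern(2) + sleeps(1) = 5 ✓
Line 2: some(1) + chrysanthemum(4) + leaps(1) + here(1) = 7 ✓
Line 3: anemone(4) + with(1) + one(1) + weed(1) = 7 (expected 5)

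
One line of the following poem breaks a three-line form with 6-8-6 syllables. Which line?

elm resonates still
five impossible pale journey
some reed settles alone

The first line

Line 1: elm(1) + resonates(3) + still(1) = 5 (expected 6)
Line 2: five(1) + impossible(4) + pale(1) + journey(2) = 8 ✓
Line 3: some(1) + reed(1) + settles(2) + alone(2) = 6 ✓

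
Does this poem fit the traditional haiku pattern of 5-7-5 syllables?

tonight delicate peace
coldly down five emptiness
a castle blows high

No

Line 1: "tonight delicate peace": 2+3+1 = 6 (expected 5)
Line 2: "coldly down five emptiness": 2+1+1+3 = 7 ✓
Line 3: "a castle blows high": 1+2+1+1 = 5 ✓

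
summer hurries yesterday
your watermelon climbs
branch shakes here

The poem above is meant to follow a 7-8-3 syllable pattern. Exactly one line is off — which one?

Line 2

Line 1: "summer hurries yesterday": 2+2+3 = 7 ✓
Line 2: "your watermelon climbs": 1+4+1 = 6 (expected 8)
Line 3: "branch shakes here": 1+1+1 = 3 ✓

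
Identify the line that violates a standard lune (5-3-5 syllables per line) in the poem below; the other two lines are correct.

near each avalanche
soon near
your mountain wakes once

The second line

Line 1: "near each avalanche": 1+1+3 = 5 ✓
Line 2: "soon near": 1+1 = 2 (expected 3)
Line 3: "your mountain wakes once": 1+2+1+1 = 5 ✓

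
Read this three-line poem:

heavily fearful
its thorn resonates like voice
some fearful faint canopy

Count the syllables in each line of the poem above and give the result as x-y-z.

Line 1: heavily(3) + fearful(2) = 5
Line 2: its(1) + thorn(1) + resonates(3) + like(1) + voice(1) = 7
Line 3: some(1) + fearful(2) + faint(1) + canopy(3) = 7

5-7-7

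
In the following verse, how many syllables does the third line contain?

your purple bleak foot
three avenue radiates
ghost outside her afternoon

7

The third line: ghost(1) + outside(2) + her(1) + afternoon(3) = 7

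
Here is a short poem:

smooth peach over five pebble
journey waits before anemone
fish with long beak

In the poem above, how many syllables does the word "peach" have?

"peach" has 1 syllable.

1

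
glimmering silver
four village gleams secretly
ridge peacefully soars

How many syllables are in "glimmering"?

3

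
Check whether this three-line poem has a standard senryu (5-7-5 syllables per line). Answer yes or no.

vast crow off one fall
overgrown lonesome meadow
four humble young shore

Yes

Line 1: vast (1), crow (1), off (1), one (1), fall (1) → 5 ✓
Line 2: overgrown (3), lonesome (2), meadow (2) → 7 ✓
Line 3: four (1), humble (2), young (1), shore (1) → 5 ✓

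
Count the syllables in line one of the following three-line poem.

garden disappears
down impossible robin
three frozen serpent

5

Line one: garden (2), disappears (3) → 5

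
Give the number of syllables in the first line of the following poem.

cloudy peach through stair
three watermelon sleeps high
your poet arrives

The first line: "cloudy peach through stair": 2+1+1+1 = 5

5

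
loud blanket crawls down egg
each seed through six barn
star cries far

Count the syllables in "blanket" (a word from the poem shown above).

2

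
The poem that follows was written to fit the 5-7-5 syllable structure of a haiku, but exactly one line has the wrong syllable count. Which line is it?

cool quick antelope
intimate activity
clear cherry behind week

Line 1: "cool quick antelope": 1+1+3 = 5 ✓
Line 2: "intimate activity": 3+4 = 7 ✓
Line 3: "clear cherry behind week": 1+2+2+1 = 6 (expected 5)

Line 3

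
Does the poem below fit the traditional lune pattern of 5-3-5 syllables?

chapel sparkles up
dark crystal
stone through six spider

Yes

Line 1: "chapel sparkles up": 2+2+1 = 5 ✓
Line 2: "dark crystal": 1+2 = 3 ✓
Line 3: "stone through six spider": 1+1+1+2 = 5 ✓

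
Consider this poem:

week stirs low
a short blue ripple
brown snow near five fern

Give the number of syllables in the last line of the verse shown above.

5

The last line: brown (1), snow (1), near (1), five (1), fern (1) → 5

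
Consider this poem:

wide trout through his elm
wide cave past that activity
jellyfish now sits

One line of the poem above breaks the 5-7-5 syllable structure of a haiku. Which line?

Line 1: "wide trout through his elm": 1+1+1+1+1 = 5 ✓
Line 2: "wide cave past that activity": 1+1+1+1+4 = 8 (expected 7)
Line 3: "jellyfish now sits": 3+1+1 = 5 ✓

Line 2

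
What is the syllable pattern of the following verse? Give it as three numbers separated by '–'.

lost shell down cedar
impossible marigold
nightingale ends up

Line 1: "lost shell down cedar": 1+1+1+2 = 5
Line 2: "impossible marigold": 4+3 = 7
Line 3: "nightingale ends up": 3+1+1 = 5

5–7–5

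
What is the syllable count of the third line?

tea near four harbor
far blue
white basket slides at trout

The third line: white(1) + basket(2) + slides(1) + at(1) + trout(1) = 6

6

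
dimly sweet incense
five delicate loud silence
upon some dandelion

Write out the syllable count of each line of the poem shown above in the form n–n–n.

5–7–7

Line 1: dimly(2) + sweet(1) + incense(2) = 5
Line 2: five(1) + delicate(3) + loud(1) + silence(2) = 7
Line 3: upon(2) + some(1) + dandelion(4) = 7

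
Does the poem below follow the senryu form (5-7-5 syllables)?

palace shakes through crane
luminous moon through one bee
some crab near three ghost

Line 1: palace(2) + shakes(1) + through(1) + crane(1) = 5 ✓
Line 2: luminous(3) + moon(1) + through(1) + one(1) + bee(1) = 7 ✓
Line 3: some(1) + crab(1) + near(1) + three(1) + ghost(1) = 5 ✓

Yes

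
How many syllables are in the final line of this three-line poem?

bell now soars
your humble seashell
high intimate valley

The final line: high(1) + intimate(3) + valley(2) = 6

6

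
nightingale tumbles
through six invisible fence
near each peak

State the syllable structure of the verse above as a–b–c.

5–7–3

Line 1: "nightingale tumbles": 3+2 = 5
Line 2: "through six invisible fence": 1+1+4+1 = 7
Line 3: "near each peak": 1+1+1 = 3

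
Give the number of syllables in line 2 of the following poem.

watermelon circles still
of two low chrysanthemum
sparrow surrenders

Line 2: of(1) + two(1) + low(1) + chrysanthemum(4) = 7

7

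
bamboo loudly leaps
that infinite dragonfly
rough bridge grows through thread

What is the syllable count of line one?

5

Line one: "bamboo loudly leaps": 2+2+1 = 5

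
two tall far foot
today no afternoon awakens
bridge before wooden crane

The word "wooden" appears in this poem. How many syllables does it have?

2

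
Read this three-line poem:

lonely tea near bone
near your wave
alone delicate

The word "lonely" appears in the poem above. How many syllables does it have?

"lonely" has 2 syllables.

2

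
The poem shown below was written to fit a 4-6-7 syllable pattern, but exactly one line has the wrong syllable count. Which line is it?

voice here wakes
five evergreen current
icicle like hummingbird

Line 1: voice (1), here (1), wakes (1) → 3 (expected 4)
Line 2: five (1), evergreen (3), current (2) → 6 ✓
Line 3: icicle (3), like (1), hummingbird (3) → 7 ✓

Line 1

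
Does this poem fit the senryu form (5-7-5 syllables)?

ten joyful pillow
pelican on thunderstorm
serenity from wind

Line 1: ten(1) + joyful(2) + pillow(2) = 5 ✓
Line 2: pelican(3) + on(1) + thunderstorm(3) = 7 ✓
Line 3: serenity(4) + from(1) + wind(1) = 6 (expected 5)

No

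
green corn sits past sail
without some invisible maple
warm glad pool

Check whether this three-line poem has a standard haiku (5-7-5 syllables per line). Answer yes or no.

No

Line 1: "green corn sits past sail": 1+1+1+1+1 = 5 ✓
Line 2: "without some invisible maple": 2+1+4+2 = 9 (expected 7)
Line 3: "warm glad pool": 1+1+1 = 3 (expected 5)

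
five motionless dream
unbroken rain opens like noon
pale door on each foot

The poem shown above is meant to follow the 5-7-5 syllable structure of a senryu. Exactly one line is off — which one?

Line 1: five(1) + motionless(3) + dream(1) = 5 ✓
Line 2: unbroken(3) + rain(1) + opens(2) + like(1) + noon(1) = 8 (expected 7)
Line 3: pale(1) + door(1) + on(1) + each(1) + foot(1) = 5 ✓

Line 2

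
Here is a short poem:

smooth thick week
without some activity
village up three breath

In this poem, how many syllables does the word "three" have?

1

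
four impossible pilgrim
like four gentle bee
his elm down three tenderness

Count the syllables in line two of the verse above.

Line two: like(1) + four(1) + gentle(2) + bee(1) = 5

5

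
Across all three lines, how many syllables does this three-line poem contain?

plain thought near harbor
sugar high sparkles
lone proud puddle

Line 1: "plain thought near harbor": 1+1+1+2 = 5
Line 2: "sugar high sparkles": 2+1+2 = 5
Line 3: "lone proud puddle": 1+1+2 = 4
Total: 5 + 5 + 4 = 14

14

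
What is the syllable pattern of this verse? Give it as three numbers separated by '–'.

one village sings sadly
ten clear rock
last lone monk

6–3–3

Line 1: one (1), village (2), sings (1), sadly (2) → 6
Line 2: ten (1), clear (1), rock (1) → 3
Line 3: last (1), lone (1), monk (1) → 3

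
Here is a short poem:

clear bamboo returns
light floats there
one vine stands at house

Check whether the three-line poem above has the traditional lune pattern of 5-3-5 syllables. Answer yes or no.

Yes

Line 1: "clear bamboo returns": 1+2+2 = 5 ✓
Line 2: "light floats there": 1+1+1 = 3 ✓
Line 3: "one vine stands at house": 1+1+1+1+1 = 5 ✓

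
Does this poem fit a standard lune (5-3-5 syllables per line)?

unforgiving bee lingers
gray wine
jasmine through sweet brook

Line 1: "unforgiving bee lingers": 4+1+2 = 7 (expected 5)
Line 2: "gray wine": 1+1 = 2 (expected 3)
Line 3: "jasmine through sweet brook": 2+1+1+1 = 5 ✓

No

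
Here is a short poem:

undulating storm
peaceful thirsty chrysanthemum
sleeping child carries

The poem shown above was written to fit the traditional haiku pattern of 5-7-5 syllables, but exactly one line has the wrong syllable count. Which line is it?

The second line

Line 1: undulating (4), storm (1) → 5 ✓
Line 2: peaceful (2), thirsty (2), chrysanthemum (4) → 8 (expected 7)
Line 3: sleeping (2), child (1), carries (2) → 5 ✓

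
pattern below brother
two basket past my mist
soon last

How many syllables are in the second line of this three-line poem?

6

The second line: two(1) + basket(2) + past(1) + my(1) + mist(1) = 6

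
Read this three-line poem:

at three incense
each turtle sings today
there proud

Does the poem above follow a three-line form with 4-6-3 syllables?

No

Line 1: at(1) + three(1) + incense(2) = 4 ✓
Line 2: each(1) + turtle(2) + sings(1) + today(2) = 6 ✓
Line 3: there(1) + proud(1) = 2 (expected 3)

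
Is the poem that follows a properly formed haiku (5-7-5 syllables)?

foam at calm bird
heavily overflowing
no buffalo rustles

No

Line 1: foam(1) + at(1) + calm(1) + bird(1) = 4 (expected 5)
Line 2: heavily(3) + overflowing(4) = 7 ✓
Line 3: no(1) + buffalo(3) + rustles(2) = 6 (expected 5)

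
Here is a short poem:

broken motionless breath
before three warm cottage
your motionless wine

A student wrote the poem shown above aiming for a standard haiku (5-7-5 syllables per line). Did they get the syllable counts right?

No

Line 1: broken(2) + motionless(3) + breath(1) = 6 (expected 5)
Line 2: before(2) + three(1) + warm(1) + cottage(2) = 6 (expected 7)
Line 3: your(1) + motionless(3) + wine(1) = 5 ✓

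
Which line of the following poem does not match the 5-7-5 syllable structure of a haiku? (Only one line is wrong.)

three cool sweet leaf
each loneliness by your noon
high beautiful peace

Line 1: "three cool sweet leaf": 1+1+1+1 = 4 (expected 5)
Line 2: "each loneliness by your noon": 1+3+1+1+1 = 7 ✓
Line 3: "high beautiful peace": 1+3+1 = 5 ✓

The first line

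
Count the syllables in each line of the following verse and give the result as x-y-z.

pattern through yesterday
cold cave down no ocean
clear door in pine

6-6-4

Line 1: "pattern through yesterday": 2+1+3 = 6
Line 2: "cold cave down no ocean": 1+1+1+1+2 = 6
Line 3: "clear door in pine": 1+1+1+1 = 4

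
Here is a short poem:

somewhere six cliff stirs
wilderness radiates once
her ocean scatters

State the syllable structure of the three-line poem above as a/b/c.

5/7/5

Line 1: "somewhere six cliff stirs": 2+1+1+1 = 5
Line 2: "wilderness radiates once": 3+3+1 = 7
Line 3: "her ocean scatters": 1+2+2 = 5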